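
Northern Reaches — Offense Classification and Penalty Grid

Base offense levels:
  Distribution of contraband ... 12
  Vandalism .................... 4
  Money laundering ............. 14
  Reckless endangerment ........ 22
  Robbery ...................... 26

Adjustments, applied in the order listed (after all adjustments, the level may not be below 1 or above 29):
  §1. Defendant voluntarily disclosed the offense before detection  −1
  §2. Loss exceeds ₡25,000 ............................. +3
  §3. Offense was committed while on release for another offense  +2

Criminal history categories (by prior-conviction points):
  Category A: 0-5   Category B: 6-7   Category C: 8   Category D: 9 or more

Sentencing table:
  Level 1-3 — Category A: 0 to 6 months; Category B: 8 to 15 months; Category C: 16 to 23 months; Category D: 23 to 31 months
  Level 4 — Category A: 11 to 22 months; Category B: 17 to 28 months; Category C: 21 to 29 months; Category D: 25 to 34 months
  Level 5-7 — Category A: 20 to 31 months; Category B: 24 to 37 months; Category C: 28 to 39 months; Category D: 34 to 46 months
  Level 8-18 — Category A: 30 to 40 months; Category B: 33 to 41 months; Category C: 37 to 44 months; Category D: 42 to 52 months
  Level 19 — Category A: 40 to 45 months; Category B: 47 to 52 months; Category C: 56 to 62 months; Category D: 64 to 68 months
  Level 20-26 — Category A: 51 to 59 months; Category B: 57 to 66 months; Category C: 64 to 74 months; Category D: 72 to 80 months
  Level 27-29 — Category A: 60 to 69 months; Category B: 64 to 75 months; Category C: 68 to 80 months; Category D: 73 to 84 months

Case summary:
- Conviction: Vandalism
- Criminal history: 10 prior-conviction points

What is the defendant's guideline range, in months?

25-34 months

Base offense level for vandalism: 4.
Final offense level: 4.
Criminal history: 10 prior points → Category D (9+).
Level 4 falls in the 4 band.
Grid: Level 4 × Category D = 25-34 months.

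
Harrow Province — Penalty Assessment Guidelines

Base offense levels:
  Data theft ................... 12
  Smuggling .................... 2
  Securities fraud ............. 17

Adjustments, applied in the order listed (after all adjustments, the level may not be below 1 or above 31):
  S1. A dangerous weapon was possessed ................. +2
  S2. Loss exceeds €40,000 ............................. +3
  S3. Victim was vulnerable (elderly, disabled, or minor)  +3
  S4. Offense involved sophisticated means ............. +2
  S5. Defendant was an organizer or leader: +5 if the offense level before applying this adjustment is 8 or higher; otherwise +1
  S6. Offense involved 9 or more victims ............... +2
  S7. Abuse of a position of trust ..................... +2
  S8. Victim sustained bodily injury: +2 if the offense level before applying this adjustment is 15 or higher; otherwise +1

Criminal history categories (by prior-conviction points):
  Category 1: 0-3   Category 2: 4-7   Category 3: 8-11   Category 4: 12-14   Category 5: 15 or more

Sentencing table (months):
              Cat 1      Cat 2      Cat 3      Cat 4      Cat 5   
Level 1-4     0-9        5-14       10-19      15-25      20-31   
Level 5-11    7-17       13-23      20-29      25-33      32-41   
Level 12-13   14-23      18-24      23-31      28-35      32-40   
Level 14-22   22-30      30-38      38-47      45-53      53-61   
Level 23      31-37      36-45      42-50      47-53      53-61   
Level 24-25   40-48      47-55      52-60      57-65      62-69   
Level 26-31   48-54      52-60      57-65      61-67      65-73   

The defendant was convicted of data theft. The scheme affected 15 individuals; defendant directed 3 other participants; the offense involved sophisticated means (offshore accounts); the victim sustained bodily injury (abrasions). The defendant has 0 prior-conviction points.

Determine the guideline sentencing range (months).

Base offense level for data theft: 12.
S1 does not apply.
S2 does not apply.
S4 applies: 12 + 2 = 14.
S5 applies (level before this adjustment is 14 ≥ 8, so +5): 14 + 5 = 19.
S6 applies: 19 + 2 = 21.
S7 does not apply.
S8 applies (level before this adjustment is 21 ≥ 15, so +2): 21 + 2 = 23.
Final offense level: 23.
Criminal history: 0 prior points → Category 1 (0-3).
Level 23 falls in the 23 band.
Grid: Level 23 × Category 1 = 31-37 months.

31-37 months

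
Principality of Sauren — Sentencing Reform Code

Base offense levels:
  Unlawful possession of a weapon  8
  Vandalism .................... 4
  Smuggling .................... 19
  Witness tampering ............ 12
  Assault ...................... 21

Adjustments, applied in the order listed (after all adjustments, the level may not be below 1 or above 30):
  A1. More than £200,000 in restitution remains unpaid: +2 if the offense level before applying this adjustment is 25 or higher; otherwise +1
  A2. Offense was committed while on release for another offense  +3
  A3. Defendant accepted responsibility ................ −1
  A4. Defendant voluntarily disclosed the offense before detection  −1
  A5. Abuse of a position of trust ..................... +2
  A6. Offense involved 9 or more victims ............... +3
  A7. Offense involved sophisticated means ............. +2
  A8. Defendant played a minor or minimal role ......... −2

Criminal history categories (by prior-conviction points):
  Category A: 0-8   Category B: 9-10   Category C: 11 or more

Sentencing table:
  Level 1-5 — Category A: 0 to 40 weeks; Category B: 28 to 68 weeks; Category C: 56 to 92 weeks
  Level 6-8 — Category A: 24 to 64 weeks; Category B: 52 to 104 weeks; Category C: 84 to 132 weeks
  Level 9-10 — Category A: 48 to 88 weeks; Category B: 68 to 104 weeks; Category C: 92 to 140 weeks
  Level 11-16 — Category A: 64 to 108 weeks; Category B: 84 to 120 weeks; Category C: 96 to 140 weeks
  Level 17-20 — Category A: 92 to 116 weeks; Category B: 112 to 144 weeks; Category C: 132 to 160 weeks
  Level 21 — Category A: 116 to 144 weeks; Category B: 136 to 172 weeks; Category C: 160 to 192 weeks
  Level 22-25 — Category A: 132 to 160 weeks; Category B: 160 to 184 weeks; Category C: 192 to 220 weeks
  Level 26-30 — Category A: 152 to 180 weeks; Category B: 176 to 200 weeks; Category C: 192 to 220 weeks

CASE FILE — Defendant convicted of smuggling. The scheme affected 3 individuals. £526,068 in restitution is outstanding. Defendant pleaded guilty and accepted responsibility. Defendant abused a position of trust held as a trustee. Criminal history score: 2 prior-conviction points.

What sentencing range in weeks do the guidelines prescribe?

116-144 weeks

Base offense level for smuggling: 19.
A1 applies (level before this adjustment is 19 < 25, so +1): 19 + 1 = 20.
A2 does not apply.
A3 applies: 20 − 1 = 19.
A4 does not apply.
A5 applies: 19 + 2 = 21.
A7 does not apply.
Final offense level: 21.
Criminal history: 2 prior points → Category A (0-8).
Level 21 falls in the 21 band.
Grid: Level 21 × Category A = 116-144 weeks.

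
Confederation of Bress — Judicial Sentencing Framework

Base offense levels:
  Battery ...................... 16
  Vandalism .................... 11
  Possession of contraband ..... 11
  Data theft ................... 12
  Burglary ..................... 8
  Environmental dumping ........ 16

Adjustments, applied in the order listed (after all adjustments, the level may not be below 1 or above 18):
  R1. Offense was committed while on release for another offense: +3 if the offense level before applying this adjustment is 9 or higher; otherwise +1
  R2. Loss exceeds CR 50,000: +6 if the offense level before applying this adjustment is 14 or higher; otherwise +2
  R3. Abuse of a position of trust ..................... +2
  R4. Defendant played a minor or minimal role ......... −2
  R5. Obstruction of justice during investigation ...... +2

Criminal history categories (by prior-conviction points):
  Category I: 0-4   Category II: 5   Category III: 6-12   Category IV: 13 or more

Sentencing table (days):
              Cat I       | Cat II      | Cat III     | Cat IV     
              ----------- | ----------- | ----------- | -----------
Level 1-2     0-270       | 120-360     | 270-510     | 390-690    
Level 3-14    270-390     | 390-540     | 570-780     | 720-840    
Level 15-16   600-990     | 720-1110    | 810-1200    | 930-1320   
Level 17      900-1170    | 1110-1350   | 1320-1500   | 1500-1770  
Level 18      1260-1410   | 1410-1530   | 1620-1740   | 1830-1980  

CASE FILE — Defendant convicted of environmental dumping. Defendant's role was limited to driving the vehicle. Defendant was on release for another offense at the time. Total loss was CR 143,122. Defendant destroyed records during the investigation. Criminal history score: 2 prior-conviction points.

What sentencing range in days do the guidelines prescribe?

Base offense level for environmental dumping: 16.
R1 applies (level before this adjustment is 16 ≥ 9, so +3): 16 + 3 = 19.
R2 applies (level before this adjustment is 19 ≥ 14, so +6): 19 + 6 = 25.
R4 applies: 25 − 2 = 23.
R5 applies: 23 + 2 = 25.
Level 25 exceeds the maximum of 18; capped at 18.
Final offense level: 18.
Criminal history: 2 prior points → Category I (0-4).
Level 18 falls in the 18 band.
Grid: Level 18 × Category I = 1260-1410 days.

1260-1410 days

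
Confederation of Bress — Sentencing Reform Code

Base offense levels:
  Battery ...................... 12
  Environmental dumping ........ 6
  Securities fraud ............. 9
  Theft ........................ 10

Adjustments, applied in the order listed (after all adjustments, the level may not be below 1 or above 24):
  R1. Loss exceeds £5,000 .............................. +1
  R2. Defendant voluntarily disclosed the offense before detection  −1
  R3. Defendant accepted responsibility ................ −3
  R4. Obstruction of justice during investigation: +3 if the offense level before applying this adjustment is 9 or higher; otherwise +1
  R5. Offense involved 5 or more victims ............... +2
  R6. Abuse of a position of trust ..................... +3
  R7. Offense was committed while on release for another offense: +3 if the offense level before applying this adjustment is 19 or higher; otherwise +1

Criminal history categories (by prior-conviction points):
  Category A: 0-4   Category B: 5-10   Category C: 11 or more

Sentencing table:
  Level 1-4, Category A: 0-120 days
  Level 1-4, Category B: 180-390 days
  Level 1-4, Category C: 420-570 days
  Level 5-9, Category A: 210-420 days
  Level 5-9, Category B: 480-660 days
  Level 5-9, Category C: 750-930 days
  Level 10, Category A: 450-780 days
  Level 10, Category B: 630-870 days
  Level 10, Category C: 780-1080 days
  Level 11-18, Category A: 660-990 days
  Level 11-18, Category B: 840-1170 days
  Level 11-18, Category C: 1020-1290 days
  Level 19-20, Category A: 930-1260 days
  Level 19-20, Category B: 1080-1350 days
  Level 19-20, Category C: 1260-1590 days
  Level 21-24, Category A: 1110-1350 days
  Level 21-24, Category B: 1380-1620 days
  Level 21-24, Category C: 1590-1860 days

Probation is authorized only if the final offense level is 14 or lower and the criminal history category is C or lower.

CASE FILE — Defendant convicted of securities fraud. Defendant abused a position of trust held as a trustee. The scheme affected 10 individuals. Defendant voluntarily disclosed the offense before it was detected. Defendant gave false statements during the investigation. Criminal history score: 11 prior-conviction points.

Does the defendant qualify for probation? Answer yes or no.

Base offense level for securities fraud: 9.
R1 does not apply.
R2 applies: 9 − 1 = 8.
R4 applies (level before this adjustment is 8 < 9, so +1): 8 + 1 = 9.
R5 applies: 9 + 2 = 11.
R6 applies: 11 + 3 = 14.
Final offense level: 14.
Criminal history: 11 prior points → Category C (11+).
Level 14 falls in the 11-18 band.
Grid: Level 11-18 × Category C = 1020-1290 days.
Probation check: level 14 ≤ 14 and category C ≤ C → eligible.

Yes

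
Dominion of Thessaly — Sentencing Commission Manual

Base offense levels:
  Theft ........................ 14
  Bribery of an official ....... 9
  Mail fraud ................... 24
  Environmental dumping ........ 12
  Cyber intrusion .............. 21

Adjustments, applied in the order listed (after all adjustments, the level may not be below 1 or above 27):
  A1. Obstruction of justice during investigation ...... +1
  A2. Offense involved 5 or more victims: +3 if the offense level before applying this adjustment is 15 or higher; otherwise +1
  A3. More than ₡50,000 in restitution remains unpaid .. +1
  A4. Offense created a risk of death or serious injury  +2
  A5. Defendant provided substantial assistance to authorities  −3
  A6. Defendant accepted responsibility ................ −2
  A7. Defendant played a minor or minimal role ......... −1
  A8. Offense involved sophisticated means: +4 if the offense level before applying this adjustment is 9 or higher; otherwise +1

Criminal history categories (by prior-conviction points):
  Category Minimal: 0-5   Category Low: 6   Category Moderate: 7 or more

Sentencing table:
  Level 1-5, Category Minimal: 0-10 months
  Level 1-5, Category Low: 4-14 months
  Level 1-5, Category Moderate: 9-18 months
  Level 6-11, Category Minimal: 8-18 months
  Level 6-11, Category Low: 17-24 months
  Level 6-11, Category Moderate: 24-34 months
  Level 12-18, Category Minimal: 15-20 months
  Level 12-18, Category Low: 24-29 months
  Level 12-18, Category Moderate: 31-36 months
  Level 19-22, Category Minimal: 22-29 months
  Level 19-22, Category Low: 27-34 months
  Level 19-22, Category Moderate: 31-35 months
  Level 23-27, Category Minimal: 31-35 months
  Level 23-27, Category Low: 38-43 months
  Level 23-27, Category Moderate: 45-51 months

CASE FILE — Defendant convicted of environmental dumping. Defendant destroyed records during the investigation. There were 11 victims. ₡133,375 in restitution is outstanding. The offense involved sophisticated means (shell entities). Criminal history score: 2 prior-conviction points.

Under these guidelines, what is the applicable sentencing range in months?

22-29 months

Base offense level for environmental dumping: 12.
A1 applies: 12 + 1 = 13.
A2 applies (level before this adjustment is 13 < 15, so +1): 13 + 1 = 14.
A3 applies: 14 + 1 = 15.
A4 does not apply.
A5 does not apply.
A7 does not apply.
A8 applies (level before this adjustment is 15 ≥ 9, so +4): 15 + 4 = 19.
Final offense level: 19.
Criminal history: 2 prior points → Category Minimal (0-5).
Level 19 falls in the 19-22 band.
Grid: Level 19-22 × Category Minimal = 22-29 months.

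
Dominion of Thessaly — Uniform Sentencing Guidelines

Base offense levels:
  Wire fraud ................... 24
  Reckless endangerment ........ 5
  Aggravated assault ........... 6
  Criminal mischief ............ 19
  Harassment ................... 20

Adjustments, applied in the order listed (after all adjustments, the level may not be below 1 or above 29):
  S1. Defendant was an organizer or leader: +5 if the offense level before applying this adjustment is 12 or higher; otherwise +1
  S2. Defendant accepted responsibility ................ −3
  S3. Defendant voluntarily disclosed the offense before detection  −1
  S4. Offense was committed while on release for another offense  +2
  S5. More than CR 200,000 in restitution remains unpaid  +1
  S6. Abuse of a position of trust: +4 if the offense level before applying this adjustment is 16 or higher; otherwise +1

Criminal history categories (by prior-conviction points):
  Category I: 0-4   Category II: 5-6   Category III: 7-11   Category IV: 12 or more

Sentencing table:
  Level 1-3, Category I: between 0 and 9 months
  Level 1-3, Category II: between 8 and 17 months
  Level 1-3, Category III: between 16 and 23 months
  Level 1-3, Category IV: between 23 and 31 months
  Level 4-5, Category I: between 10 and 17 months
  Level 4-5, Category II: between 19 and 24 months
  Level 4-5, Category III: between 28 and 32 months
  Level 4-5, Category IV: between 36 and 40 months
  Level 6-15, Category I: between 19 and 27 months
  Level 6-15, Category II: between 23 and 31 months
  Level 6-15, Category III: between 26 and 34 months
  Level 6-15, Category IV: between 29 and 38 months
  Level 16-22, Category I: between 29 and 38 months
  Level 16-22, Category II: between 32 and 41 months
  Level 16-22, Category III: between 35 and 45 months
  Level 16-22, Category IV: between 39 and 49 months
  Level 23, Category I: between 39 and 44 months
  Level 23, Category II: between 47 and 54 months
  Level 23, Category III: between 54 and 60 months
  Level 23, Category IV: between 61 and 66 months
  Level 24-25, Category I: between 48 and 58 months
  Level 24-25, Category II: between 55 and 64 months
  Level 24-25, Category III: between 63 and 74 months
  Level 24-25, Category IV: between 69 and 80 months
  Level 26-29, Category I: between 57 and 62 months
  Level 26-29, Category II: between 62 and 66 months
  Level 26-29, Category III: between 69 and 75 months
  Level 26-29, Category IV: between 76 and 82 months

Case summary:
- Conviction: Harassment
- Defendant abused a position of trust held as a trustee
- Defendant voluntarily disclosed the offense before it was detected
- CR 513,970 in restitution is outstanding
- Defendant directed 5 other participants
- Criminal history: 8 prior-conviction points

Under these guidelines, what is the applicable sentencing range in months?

Base offense level for harassment: 20.
S1 applies (level before this adjustment is 20 ≥ 12, so +5): 20 + 5 = 25.
S3 applies: 25 − 1 = 24.
S5 applies: 24 + 1 = 25.
S6 applies (level before this adjustment is 25 ≥ 16, so +4): 25 + 4 = 29.
Final offense level: 29.
Criminal history: 8 prior points → Category III (7-11).
Level 29 falls in the 26-29 band.
Grid: Level 26-29 × Category III = 69-75 months.

69-75 months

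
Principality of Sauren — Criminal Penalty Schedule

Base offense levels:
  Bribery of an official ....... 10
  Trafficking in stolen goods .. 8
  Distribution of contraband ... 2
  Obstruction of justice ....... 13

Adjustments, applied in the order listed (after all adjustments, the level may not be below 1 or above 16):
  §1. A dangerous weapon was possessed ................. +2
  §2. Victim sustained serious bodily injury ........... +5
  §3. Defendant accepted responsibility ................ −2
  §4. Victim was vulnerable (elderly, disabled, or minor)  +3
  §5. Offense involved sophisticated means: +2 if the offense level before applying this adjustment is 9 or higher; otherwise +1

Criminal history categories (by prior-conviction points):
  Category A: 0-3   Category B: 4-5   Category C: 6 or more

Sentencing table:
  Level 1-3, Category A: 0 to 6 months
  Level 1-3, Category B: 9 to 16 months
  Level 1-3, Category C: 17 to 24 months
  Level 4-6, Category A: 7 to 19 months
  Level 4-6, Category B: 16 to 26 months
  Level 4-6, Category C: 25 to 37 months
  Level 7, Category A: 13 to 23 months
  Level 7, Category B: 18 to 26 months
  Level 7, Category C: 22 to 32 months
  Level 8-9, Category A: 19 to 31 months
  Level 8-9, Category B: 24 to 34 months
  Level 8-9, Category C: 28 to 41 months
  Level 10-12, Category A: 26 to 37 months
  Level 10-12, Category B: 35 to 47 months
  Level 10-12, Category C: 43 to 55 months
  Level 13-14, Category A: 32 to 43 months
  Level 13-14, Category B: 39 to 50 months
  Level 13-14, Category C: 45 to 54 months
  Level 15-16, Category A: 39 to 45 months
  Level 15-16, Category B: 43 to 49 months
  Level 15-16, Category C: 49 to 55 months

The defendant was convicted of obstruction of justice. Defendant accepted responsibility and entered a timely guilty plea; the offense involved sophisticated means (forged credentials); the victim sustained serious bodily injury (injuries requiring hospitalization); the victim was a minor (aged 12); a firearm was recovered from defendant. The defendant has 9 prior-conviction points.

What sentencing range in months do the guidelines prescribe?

49-55 months

Base offense level for obstruction of justice: 13.
§1 applies: 13 + 2 = 15.
§2 applies: 15 + 5 = 20.
§3 applies: 20 − 2 = 18.
§4 applies: 18 + 3 = 21.
§5 applies (level before this adjustment is 21 ≥ 9, so +2): 21 + 2 = 23.
Level 23 exceeds the maximum of 16; capped at 16.
Final offense level: 16.
Criminal history: 9 prior points → Category C (6+).
Level 16 falls in the 15-16 band.
Grid: Level 15-16 × Category C = 49-55 months.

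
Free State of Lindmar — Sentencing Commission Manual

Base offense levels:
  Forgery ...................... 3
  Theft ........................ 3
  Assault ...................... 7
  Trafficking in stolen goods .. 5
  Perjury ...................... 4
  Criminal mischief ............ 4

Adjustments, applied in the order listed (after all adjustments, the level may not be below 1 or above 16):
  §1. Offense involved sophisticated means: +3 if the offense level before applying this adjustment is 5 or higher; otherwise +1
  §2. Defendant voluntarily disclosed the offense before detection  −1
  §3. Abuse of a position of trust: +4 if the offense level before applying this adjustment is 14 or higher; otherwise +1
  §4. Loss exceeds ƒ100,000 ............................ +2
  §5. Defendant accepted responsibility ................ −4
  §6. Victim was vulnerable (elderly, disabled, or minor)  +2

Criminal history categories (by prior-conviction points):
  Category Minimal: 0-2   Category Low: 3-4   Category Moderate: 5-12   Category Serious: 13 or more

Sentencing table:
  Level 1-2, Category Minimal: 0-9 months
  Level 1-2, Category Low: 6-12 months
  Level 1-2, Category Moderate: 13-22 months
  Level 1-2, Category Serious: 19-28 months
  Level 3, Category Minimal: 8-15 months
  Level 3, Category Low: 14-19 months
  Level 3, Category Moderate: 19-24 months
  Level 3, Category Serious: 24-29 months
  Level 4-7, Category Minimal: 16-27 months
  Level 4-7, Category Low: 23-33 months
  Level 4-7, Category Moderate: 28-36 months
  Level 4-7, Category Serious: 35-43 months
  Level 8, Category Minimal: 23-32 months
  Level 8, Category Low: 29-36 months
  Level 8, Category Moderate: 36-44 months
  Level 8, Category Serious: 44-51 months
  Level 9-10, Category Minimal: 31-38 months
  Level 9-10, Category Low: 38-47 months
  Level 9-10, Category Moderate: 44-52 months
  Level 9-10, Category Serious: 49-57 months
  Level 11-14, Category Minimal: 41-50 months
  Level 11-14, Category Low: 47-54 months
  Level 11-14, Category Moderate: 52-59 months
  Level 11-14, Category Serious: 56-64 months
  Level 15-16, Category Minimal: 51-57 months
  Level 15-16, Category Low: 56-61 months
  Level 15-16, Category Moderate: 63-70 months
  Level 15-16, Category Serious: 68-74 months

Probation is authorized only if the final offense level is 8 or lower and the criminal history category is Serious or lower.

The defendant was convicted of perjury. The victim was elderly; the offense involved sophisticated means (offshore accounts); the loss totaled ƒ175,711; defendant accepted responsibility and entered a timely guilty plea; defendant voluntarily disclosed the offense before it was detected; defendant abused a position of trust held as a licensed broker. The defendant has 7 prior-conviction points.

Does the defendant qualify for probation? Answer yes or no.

Yes

Base offense level for perjury: 4.
§1 applies (level before this adjustment is 4 < 5, so +1): 4 + 1 = 5.
§2 applies: 5 − 1 = 4.
§3 applies (level before this adjustment is 4 < 14, so +1): 4 + 1 = 5.
§4 applies: 5 + 2 = 7.
§5 applies: 7 − 4 = 3.
§6 applies: 3 + 2 = 5.
Final offense level: 5.
Criminal history: 7 prior points → Category Moderate (5-12).
Level 5 falls in the 4-7 band.
Grid: Level 4-7 × Category Moderate = 28-36 months.
Probation check: level 5 ≤ 8 and category Moderate ≤ Serious → eligible.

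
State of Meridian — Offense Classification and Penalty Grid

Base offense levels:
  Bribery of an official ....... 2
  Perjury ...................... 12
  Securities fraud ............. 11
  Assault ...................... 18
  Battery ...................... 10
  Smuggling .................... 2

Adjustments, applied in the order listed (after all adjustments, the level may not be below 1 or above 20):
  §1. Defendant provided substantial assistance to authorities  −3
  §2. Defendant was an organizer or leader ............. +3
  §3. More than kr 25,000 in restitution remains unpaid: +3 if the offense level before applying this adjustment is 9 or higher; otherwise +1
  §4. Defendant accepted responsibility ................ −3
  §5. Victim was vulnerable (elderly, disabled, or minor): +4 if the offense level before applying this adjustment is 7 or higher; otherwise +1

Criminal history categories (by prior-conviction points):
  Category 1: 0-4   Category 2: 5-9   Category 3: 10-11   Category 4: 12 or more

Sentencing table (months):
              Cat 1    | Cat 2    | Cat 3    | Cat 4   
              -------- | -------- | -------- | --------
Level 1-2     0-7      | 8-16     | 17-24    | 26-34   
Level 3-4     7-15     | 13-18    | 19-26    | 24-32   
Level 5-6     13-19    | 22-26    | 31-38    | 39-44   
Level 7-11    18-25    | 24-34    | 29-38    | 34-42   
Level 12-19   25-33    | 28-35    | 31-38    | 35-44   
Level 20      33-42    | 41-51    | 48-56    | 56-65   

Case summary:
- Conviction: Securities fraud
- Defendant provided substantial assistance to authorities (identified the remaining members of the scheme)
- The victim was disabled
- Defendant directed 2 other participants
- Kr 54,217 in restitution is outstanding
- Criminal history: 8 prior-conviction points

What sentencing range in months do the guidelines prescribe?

Base offense level for securities fraud: 11.
§1 applies: 11 − 3 = 8.
§2 applies: 8 + 3 = 11.
§3 applies (level before this adjustment is 11 ≥ 9, so +3): 11 + 3 = 14.
§5 applies (level before this adjustment is 14 ≥ 7, so +4): 14 + 4 = 18.
Final offense level: 18.
Criminal history: 8 prior points → Category 2 (5-9).
Level 18 falls in the 12-19 band.
Grid: Level 12-19 × Category 2 = 28-35 months.

28-35 months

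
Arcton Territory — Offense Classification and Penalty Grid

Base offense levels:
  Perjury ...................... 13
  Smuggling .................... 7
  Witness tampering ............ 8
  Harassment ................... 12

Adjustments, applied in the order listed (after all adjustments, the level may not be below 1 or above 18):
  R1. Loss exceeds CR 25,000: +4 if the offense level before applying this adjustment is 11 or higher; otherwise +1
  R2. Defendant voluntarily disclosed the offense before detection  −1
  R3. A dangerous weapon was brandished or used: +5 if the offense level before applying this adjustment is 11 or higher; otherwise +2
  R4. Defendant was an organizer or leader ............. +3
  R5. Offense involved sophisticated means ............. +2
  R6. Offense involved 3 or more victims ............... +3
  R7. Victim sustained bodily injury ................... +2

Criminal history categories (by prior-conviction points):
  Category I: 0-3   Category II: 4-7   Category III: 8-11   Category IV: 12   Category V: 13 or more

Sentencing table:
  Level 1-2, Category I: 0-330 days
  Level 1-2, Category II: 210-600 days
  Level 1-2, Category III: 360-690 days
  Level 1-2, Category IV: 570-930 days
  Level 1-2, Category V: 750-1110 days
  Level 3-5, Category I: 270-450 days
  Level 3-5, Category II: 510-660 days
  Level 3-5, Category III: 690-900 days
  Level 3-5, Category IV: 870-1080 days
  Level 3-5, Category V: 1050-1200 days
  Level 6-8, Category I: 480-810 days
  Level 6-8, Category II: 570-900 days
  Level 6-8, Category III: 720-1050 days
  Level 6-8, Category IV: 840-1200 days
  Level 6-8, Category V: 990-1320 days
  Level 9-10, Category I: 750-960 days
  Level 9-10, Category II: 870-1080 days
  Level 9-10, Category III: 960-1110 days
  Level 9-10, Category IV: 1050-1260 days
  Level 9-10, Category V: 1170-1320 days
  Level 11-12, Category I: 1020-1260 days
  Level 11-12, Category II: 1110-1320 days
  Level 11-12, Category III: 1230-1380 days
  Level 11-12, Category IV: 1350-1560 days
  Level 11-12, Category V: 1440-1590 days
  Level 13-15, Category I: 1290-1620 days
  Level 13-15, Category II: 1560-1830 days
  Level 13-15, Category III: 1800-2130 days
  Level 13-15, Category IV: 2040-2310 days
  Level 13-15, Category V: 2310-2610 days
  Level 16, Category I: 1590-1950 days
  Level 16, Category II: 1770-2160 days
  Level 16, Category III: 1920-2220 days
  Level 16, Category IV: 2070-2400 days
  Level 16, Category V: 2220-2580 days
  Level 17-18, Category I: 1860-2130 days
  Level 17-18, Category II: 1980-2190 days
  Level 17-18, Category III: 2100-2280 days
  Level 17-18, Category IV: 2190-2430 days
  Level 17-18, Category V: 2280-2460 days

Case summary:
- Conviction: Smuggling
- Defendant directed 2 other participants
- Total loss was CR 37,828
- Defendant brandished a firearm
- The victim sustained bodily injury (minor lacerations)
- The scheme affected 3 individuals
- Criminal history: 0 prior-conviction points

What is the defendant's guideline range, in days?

1860-2130 days

Base offense level for smuggling: 7.
R1 applies (level before this adjustment is 7 < 11, so +1): 7 + 1 = 8.
R3 applies (level before this adjustment is 8 < 11, so +2): 8 + 2 = 10.
R4 applies: 10 + 3 = 13.
R6 applies: 13 + 3 = 16.
R7 applies: 16 + 2 = 18.
Final offense level: 18.
Criminal history: 0 prior points → Category I (0-3).
Level 18 falls in the 17-18 band.
Grid: Level 17-18 × Category I = 1860-2130 days.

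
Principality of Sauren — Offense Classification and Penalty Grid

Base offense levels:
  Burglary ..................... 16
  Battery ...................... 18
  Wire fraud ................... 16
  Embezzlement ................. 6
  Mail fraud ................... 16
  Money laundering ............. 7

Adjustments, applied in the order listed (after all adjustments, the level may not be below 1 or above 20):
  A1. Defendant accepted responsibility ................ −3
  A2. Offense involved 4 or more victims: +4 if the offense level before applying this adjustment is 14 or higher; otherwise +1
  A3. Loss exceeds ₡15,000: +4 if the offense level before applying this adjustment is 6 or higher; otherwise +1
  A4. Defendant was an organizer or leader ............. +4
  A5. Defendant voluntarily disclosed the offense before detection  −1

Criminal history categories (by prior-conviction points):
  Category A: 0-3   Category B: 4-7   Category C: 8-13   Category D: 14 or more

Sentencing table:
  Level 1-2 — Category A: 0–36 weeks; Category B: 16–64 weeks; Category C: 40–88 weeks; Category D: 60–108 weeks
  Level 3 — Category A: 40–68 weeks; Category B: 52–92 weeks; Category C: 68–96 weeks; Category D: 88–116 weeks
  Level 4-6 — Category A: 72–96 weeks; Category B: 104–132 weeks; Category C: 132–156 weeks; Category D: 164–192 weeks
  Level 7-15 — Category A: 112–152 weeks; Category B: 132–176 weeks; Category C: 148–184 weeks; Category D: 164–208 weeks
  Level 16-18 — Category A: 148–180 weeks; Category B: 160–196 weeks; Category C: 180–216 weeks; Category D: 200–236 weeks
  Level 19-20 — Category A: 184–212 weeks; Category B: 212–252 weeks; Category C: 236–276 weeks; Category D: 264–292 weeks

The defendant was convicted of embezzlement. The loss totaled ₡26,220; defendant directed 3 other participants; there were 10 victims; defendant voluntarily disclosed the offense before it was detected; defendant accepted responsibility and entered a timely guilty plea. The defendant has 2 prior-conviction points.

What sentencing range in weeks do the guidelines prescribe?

112-152 weeks

Base offense level for embezzlement: 6.
A1 applies: 6 − 3 = 3.
A2 applies (level before this adjustment is 3 < 14, so +1): 3 + 1 = 4.
A3 applies (level before this adjustment is 4 < 6, so +1): 4 + 1 = 5.
A4 applies: 5 + 4 = 9.
A5 applies: 9 − 1 = 8.
Final offense level: 8.
Criminal history: 2 prior points → Category A (0-3).
Level 8 falls in the 7-15 band.
Grid: Level 7-15 × Category A = 112-152 weeks.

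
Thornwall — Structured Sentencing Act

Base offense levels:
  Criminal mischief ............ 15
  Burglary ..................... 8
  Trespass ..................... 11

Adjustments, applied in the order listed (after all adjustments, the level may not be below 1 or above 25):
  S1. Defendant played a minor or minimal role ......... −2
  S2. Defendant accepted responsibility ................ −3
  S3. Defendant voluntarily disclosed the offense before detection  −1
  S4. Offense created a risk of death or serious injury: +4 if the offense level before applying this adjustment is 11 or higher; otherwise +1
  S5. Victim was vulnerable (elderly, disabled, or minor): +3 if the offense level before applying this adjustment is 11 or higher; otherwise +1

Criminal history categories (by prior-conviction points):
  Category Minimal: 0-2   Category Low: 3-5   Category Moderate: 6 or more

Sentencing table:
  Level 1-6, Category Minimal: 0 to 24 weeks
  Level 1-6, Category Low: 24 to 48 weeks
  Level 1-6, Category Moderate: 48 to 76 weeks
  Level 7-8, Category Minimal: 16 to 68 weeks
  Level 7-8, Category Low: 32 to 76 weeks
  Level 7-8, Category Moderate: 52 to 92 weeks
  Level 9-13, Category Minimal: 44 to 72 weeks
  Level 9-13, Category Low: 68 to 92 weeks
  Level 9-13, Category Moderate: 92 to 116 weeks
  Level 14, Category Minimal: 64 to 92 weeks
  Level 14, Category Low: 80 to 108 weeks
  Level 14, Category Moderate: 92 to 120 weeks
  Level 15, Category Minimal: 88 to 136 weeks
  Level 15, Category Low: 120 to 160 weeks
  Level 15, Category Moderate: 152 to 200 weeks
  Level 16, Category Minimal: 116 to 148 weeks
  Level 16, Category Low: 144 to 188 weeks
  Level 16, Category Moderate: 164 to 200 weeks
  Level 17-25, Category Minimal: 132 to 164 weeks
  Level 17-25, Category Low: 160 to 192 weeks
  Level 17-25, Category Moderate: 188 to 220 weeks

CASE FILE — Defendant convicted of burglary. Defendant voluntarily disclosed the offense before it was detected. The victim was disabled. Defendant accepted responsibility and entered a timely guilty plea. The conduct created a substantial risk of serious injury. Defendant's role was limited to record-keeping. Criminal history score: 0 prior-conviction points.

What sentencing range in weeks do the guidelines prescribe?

Base offense level for burglary: 8.
S1 applies: 8 − 2 = 6.
S2 applies: 6 − 3 = 3.
S3 applies: 3 − 1 = 2.
S4 applies (level before this adjustment is 2 < 11, so +1): 2 + 1 = 3.
S5 applies (level before this adjustment is 3 < 11, so +1): 3 + 1 = 4.
Final offense level: 4.
Criminal history: 0 prior points → Category Minimal (0-2).
Level 4 falls in the 1-6 band.
Grid: Level 1-6 × Category Minimal = 0-24 weeks.

0-24 weeks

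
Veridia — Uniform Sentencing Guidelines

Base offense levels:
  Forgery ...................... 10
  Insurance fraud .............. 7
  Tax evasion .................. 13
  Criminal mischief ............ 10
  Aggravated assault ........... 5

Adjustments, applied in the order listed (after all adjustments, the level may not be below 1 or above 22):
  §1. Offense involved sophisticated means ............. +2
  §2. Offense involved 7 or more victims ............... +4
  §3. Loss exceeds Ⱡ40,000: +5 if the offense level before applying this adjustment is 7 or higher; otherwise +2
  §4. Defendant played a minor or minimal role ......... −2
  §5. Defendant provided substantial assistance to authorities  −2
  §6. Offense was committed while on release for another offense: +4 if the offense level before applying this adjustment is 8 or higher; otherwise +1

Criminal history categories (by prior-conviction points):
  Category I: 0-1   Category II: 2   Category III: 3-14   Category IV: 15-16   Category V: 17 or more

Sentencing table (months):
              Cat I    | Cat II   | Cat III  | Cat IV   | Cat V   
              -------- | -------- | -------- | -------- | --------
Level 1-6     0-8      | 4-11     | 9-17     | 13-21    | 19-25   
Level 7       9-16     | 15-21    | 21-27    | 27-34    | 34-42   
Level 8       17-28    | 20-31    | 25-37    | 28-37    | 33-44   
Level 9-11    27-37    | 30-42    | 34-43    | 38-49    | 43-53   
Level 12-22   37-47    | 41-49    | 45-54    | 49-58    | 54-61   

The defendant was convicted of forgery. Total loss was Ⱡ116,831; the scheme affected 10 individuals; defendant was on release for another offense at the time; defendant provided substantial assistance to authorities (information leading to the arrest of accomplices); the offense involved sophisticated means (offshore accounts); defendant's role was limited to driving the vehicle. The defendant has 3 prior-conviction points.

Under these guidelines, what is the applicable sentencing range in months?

Base offense level for forgery: 10.
§1 applies: 10 + 2 = 12.
§2 applies: 12 + 4 = 16.
§3 applies (level before this adjustment is 16 ≥ 7, so +5): 16 + 5 = 21.
§4 applies: 21 − 2 = 19.
§5 applies: 19 − 2 = 17.
§6 applies (level before this adjustment is 17 ≥ 8, so +4): 17 + 4 = 21.
Final offense level: 21.
Criminal history: 3 prior points → Category III (3-14).
Level 21 falls in the 12-22 band.
Grid: Level 12-22 × Category III = 45-54 months.

45-54 months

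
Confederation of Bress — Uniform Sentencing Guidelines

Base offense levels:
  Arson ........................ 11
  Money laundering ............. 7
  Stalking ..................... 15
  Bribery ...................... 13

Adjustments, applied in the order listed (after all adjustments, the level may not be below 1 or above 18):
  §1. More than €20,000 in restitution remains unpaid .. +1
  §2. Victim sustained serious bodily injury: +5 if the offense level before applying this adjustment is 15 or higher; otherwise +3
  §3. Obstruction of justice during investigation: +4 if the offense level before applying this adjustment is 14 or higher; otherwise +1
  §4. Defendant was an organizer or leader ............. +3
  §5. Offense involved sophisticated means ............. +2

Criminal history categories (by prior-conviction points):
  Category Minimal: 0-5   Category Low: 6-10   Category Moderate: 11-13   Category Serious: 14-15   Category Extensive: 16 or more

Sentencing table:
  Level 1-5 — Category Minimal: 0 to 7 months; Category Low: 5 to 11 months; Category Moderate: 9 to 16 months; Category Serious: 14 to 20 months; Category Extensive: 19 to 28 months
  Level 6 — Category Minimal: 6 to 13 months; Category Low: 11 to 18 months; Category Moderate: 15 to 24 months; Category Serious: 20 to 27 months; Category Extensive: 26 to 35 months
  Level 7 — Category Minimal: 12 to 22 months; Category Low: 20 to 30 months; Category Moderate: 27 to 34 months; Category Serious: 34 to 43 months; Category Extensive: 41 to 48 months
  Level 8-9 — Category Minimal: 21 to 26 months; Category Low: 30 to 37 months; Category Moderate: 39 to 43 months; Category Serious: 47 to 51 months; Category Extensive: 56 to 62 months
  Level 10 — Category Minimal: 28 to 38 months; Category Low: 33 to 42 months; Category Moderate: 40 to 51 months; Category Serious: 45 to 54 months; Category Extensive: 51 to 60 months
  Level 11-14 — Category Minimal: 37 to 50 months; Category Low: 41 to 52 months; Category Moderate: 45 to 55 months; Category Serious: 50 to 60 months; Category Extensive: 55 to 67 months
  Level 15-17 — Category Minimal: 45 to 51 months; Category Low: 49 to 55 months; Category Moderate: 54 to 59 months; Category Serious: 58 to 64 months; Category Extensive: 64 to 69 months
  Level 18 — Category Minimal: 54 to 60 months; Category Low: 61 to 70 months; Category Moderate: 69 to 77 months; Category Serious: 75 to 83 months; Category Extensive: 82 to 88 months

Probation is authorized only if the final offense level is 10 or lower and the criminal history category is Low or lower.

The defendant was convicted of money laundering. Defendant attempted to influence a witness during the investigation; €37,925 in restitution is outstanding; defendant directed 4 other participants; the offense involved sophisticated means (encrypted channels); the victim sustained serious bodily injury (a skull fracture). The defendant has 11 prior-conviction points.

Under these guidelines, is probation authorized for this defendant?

No

Base offense level for money laundering: 7.
§1 applies: 7 + 1 = 8.
§2 applies (level before this adjustment is 8 < 15, so +3): 8 + 3 = 11.
§3 applies (level before this adjustment is 11 < 14, so +1): 11 + 1 = 12.
§4 applies: 12 + 3 = 15.
§5 applies: 15 + 2 = 17.
Final offense level: 17.
Criminal history: 11 prior points → Category Moderate (11-13).
Level 17 falls in the 15-17 band.
Grid: Level 15-17 × Category Moderate = 54-59 months.
Probation check: level 17 > 10 and category Moderate > Low → not eligible.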